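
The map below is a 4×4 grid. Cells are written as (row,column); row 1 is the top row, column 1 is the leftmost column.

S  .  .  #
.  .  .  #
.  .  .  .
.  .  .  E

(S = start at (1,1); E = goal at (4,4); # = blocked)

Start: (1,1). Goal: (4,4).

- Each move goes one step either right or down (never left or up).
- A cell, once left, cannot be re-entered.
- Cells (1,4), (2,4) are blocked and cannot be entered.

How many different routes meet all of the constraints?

A right/down-only route from (1,1) to (4,4) makes exactly 3 down-moves and 3 right-moves in some order.
With no other constraints that would be C(6,3) = 20 routes.
Subtract routes through each blocked cell (inclusion–exclusion for overlaps): − through (1,4): 1 − through (2,4): 4 + through (1,4)&(2,4): 1 → 16.
That gives 16 routes.

16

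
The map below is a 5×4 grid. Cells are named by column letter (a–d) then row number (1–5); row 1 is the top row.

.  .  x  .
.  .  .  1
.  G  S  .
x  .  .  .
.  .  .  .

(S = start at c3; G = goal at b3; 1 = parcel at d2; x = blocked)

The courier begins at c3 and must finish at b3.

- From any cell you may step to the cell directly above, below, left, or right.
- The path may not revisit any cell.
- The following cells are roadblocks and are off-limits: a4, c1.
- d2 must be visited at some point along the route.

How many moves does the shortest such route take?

Any route passes through d2 somewhere between c3 and b3. Summing Manhattan distances along the two legs (c3 → d2 → b3) gives a lower bound of 2 + 3 = 5 moves.
A route of 5 moves achieves this: c3 → d3 → d2 → c2 → b2 → b3.
Since 5 matches the lower bound, it is optimal.

5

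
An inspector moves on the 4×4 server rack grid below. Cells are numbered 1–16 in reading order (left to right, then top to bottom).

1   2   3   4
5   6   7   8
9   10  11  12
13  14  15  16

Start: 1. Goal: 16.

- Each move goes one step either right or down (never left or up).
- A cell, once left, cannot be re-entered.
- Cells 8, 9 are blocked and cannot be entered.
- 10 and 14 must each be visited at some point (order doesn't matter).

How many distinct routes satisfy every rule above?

A right/down-only route from 1 to 16 makes exactly 3 down-moves and 3 right-moves in some order.
With no other constraints that would be C(6,3) = 20 routes.
A monotone route can only reach the required cells in the order 10, 14, so split there and multiply the segment counts (each segment already excludes blocked cells): 1→10: 2; 10→14: 1; 14→16: 1; product = 2.
That gives 2 routes.

2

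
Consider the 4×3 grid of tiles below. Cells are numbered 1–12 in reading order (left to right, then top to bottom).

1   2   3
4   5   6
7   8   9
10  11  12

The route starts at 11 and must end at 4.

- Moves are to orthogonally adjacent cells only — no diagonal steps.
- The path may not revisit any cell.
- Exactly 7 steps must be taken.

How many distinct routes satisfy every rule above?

Need simple routes of exactly 7 moves from 11 to 4 (Manhattan distance 3, so 2 moves are spent on a detour and 2 undoing it).
Branch systematically from the start, pruning whenever the remaining move budget drops below the Manhattan distance to 4 or differs from it in parity. Grouping the completions by first move — via 8: 4; via 10: 2; via 12: 5 — and summing: 4 + 2 + 5 = 11.
That gives 11 routes.

11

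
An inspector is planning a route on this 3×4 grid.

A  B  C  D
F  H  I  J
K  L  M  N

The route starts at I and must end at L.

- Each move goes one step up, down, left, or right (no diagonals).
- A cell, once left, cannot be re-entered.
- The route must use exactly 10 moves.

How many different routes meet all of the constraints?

4

Need simple routes of exactly 10 moves from I to L (Manhattan distance 2, so 4 moves are spent on a detour and 4 undoing it).
Enumerating: I M N J D C B H F K L | I M N J D C B A F K L | I M N J D C B A F H L | I H F A B C D J N M L.
That gives 4 routes.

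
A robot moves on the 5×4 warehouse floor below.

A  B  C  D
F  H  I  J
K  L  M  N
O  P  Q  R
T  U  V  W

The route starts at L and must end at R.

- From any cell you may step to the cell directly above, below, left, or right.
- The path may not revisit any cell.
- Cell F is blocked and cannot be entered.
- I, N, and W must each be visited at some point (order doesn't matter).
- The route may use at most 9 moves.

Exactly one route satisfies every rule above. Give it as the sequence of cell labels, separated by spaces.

The 9-move cap with required stops at I, N, W leaves no slack for detours.
Route from L: up to H, 2× right (reaching J), down to N, left to M, 2× down (reaching V), right to W, up to R — 9 moves in all.
Check: all required cells visited; 9 ≤ 9 moves.

L H I J N M Q V W R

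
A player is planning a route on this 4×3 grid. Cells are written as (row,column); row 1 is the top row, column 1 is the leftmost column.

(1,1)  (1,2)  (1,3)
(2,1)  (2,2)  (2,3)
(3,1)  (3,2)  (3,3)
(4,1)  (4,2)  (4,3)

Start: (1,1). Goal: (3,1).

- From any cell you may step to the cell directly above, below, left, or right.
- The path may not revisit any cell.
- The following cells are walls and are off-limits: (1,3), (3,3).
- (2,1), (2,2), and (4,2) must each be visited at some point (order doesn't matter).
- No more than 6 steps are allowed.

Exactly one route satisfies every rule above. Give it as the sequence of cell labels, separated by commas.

(1,1), (2,1), (2,2), (3,2), (4,2), (4,1), (3,1)

The budget equals the shortest possible length, so every move has to be on a shortest route through the required cells.
Route from (1,1): down 1 to (2,1), right 1 to (2,2), down 2 to (4,2), left 1 to (4,1), up 1 to (3,1) — 6 moves in all.
Check: all required cells visited; 6 ≤ 6 moves.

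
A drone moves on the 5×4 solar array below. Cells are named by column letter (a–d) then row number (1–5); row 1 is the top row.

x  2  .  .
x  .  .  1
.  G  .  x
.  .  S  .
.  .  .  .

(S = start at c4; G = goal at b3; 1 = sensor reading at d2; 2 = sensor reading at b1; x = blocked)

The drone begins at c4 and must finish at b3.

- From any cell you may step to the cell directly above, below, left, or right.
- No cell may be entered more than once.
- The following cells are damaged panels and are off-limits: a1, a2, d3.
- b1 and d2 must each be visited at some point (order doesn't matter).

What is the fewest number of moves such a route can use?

Any route passes through b1 and d2 in some order between c4 and b3. Summing Manhattan distances along each leg and taking the cheapest ordering (c4 → d2 → b1 → b3) gives a lower bound of 3 + 3 + 2 = 8 moves.
A route of 8 moves achieves this: c4 → c3 → c2 → d2 → d1 → c1 → b1 → b2 → b3.
Since 8 matches the lower bound, it is optimal.

8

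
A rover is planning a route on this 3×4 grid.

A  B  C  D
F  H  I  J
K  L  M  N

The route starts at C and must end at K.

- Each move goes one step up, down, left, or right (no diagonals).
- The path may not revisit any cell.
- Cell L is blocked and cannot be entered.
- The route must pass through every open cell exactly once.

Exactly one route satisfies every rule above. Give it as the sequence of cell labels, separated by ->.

Need to visit all 11 open cells exactly once, starting at C and ending at K.
Cell N has only two open neighbours (J and M), so the path must pass straight through it: one of those is the cell it's entered from and the other is where it exits.
Route from C: right 1 to D, down 2 to N, left 1 to M, up 1 to I, left 1 to H, up 1 to B, left 1 to A, down 2 to K — 10 moves in all.
Check: all 11 open cells covered.

C -> D -> J -> N -> M -> I -> H -> B -> A -> F -> K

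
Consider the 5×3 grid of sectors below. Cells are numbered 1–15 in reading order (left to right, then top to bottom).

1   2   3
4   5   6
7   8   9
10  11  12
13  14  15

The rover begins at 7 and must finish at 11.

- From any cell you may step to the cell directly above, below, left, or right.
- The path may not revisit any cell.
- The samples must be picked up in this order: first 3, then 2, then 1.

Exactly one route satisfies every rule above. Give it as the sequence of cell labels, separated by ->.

The waypoints must appear in the order 3, 2, 1, with no cell reused.
Route from 7: down 2 to 13, right 2 to 15, up 4 to 3, left 2 to 1, down 1 to 4, right 1 to 5, down 2 to 11 — 14 moves in all.
Check: order respected (3 at step 8, 2 at step 9, 1 at step 10).

7 -> 10 -> 13 -> 14 -> 15 -> 12 -> 9 -> 6 -> 3 -> 2 -> 1 -> 4 -> 5 -> 8 -> 11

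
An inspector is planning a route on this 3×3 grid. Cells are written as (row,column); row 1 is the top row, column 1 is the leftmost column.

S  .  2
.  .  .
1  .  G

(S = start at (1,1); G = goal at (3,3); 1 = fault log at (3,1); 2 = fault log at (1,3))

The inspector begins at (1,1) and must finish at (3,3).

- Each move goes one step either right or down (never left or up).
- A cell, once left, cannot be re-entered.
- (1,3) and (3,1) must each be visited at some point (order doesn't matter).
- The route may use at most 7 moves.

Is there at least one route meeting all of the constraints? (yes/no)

(3,1) is below but to the left of (1,3): going (1,3) → (3,1) would need a leftward move and (3,1) → (1,3) an upward move, so no right/down-only route can visit both required cells.

no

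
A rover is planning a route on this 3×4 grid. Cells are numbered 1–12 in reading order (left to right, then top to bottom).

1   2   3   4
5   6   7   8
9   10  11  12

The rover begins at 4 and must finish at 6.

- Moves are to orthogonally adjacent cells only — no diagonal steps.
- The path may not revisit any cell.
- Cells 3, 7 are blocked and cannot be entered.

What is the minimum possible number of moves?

5

The Manhattan distance from 4 to 6 is |1−2| + |4−2| = 3, so at least 3 moves are needed.
That bound ignores the blocked cells. Measuring each leg by the fewest moves that actually steer around them (4→6: 5) raises the lower bound to 5.
A route of 5 moves exists: 4 → 8 → 12 → 11 → 10 → 6.
Since 5 matches that lower bound, it is optimal.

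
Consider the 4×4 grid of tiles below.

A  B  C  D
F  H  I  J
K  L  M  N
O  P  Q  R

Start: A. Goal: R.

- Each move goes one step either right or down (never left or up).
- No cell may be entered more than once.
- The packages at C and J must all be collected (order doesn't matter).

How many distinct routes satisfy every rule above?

A right/down-only route from A to R makes exactly 3 down-moves and 3 right-moves in some order.
With no other constraints that would be C(6,3) = 20 routes.
A monotone route can only reach the required cells in the order C, J, so split there and multiply the segment counts: A→C: 1; C→J: 2; J→R: 1; product = 2.
That gives 2 routes.

2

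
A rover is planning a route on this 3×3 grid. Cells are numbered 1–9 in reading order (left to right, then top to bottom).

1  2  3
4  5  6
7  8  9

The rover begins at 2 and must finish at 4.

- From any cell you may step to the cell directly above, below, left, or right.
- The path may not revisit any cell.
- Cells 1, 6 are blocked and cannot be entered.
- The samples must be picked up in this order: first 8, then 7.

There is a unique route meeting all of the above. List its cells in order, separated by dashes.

The waypoints must appear in the order 8, 7, with no cell reused.
Route from 2: down 2 to 8, left 1 to 7, up 1 to 4 — 4 moves in all.
Check: order respected (8 at step 2, 7 at step 3).

2 - 5 - 8 - 7 - 4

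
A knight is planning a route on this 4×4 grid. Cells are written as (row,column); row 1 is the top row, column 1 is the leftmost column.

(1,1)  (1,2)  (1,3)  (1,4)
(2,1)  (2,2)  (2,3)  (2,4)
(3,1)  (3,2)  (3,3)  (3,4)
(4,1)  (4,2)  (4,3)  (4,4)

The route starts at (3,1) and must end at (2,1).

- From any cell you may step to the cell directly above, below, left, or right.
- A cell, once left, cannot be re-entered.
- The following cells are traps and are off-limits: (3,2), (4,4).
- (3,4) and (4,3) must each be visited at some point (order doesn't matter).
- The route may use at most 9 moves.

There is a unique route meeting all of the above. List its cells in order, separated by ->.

The 9-move cap with required stops at (3,4), (4,3) leaves no slack for detours.
Route from (3,1): down 1 to (4,1), right 2 to (4,3), up 1 to (3,3), right 1 to (3,4), up 1 to (2,4), left 3 to (2,1) — 9 moves in all.
Check: all required cells visited; 9 ≤ 9 moves.

(3,1) -> (4,1) -> (4,2) -> (4,3) -> (3,3) -> (3,4) -> (2,4) -> (2,3) -> (2,2) -> (2,1)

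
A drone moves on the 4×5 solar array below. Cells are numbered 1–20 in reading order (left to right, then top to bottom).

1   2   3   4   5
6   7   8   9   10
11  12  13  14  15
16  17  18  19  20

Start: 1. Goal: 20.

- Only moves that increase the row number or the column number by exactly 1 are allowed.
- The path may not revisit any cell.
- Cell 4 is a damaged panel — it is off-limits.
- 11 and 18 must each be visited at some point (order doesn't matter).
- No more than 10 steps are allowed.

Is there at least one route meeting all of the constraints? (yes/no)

One route that works: 1 → 6 → 11 → 16 → 17 → 18 → 19 → 20.

yes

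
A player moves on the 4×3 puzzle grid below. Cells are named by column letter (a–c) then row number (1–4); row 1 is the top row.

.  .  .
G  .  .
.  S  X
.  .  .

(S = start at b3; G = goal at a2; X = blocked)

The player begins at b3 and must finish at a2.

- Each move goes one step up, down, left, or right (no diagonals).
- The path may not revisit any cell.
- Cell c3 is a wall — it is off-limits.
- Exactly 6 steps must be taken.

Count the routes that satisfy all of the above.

Need simple routes of exactly 6 moves from b3 to a2 (Manhattan distance 2, so 2 moves are spent on a detour and 2 undoing it).
Enumerating: b3 b2 c2 c1 b1 a1 a2.
That gives 1 route.

1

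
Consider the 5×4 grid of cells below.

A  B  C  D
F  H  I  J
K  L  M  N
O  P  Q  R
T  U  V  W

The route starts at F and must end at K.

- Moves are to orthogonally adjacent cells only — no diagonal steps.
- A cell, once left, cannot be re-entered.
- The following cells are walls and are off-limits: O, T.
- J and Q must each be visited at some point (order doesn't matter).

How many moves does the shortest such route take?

9

Any route passes through J and Q in some order between F and K. Summing Manhattan distances along each leg and taking the cheapest ordering (F → J → Q → K) gives a lower bound of 3 + 3 + 3 = 9 moves.
A route of 9 moves achieves this: F → H → I → J → N → R → Q → M → L → K.
Since 9 matches the lower bound, it is optimal.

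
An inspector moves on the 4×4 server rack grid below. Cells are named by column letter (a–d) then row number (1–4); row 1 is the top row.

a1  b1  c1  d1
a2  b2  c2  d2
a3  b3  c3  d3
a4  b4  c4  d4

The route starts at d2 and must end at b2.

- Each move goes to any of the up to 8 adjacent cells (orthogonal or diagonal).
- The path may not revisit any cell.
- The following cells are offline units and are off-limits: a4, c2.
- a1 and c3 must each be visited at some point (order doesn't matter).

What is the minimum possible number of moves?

5

Any route passes through a1 and c3 in some order between d2 and b2. Summing Chebyshev distances along each leg and taking the cheapest ordering (d2 → c3 → a1 → b2) gives a lower bound of 1 + 2 + 1 = 4 moves.
The shortest route satisfying every rule uses 5 moves: d2 → c3 → b3 → a2 → a1 → b2.
The no-revisit rule (legs can't share cells) pushes the minimum above the 4-move bound; an exhaustive check rules out every length from 4 to 4, leaving 5 as the minimum.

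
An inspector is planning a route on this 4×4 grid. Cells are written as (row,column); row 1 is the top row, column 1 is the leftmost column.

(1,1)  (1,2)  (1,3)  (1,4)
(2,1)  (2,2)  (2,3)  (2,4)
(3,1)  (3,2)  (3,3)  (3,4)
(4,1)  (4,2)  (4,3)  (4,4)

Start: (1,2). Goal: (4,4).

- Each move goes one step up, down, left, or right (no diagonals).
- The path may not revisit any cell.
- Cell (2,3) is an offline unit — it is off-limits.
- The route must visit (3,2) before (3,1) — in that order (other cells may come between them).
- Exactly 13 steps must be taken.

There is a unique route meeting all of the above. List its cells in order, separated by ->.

The waypoints must appear in the order (3,2), (3,1), with no cell reused.
Route from (1,2): 2× right (reaching (1,4)), 2× down (reaching (3,4)), 2× left (reaching (3,2)), up to (2,2), left to (2,1), 2× down (reaching (4,1)), 3× right (reaching (4,4)) — 13 moves in all.
Check: order respected ((3,2) at step 6, (3,1) at step 9); 13 moves as required.

(1,2) -> (1,3) -> (1,4) -> (2,4) -> (3,4) -> (3,3) -> (3,2) -> (2,2) -> (2,1) -> (3,1) -> (4,1) -> (4,2) -> (4,3) -> (4,4)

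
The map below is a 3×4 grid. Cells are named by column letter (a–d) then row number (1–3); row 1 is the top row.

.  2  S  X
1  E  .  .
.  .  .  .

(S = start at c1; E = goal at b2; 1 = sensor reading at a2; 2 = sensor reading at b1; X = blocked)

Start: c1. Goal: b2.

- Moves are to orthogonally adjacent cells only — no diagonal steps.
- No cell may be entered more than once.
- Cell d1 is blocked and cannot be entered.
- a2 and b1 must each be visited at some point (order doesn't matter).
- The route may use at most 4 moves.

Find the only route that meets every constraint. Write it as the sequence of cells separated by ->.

c1 -> b1 -> a1 -> a2 -> b2

The 4-move cap with required stops at a2, b1 leaves no slack for detours.
Route from c1: 2× left (reaching a1), down to a2, right to b2 — 4 moves in all.
Check: all required cells visited; 4 ≤ 4 moves.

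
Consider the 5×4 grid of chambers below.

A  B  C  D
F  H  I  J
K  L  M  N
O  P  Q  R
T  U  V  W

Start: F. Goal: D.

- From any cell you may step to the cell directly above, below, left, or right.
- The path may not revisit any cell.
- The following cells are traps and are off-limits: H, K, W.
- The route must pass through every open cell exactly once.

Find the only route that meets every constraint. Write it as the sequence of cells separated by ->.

F -> A -> B -> C -> I -> M -> L -> P -> O -> T -> U -> V -> Q -> R -> N -> J -> D

Need to visit all 17 open cells exactly once, starting at F and ending at D.
Route from F: up 1 to A, right 2 to C, down 2 to M, left 1 to L, down 1 to P, left 1 to O, down 1 to T, right 2 to V, up 1 to Q, right 1 to R, up 3 to D — 16 moves in all.
Check: all 17 open cells covered.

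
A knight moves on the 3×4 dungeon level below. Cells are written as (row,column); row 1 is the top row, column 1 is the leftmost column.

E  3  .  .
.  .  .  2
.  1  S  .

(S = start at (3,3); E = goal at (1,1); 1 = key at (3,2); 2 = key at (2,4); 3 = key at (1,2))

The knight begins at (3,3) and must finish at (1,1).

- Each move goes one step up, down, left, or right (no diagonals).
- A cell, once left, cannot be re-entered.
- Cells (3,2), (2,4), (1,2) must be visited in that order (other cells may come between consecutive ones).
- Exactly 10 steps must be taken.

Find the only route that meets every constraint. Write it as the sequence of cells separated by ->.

The waypoints must appear in the order (3,2), (2,4), (1,2), with no cell reused.
Route from (3,3): left 2 to (3,1), up 1 to (2,1), right 3 to (2,4), up 1 to (1,4), left 3 to (1,1) — 10 moves in all.
Check: order respected (1 at step 1, 2 at step 6, 3 at step 9); 10 moves as required.

(3,3) -> (3,2) -> (3,1) -> (2,1) -> (2,2) -> (2,3) -> (2,4) -> (1,4) -> (1,3) -> (1,2) -> (1,1)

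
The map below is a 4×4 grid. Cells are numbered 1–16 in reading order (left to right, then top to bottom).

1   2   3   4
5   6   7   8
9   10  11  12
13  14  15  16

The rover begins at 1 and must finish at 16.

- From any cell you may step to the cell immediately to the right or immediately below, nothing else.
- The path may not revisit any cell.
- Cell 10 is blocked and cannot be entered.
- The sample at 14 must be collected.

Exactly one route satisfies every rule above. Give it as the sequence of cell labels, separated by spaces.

1 5 9 13 14 15 16

Moves only go right or down, so the column and row indices never decrease.
Route from 1: 3× down (reaching 13), 3× right (reaching 16) — 6 moves in all.
Check: all required cells visited.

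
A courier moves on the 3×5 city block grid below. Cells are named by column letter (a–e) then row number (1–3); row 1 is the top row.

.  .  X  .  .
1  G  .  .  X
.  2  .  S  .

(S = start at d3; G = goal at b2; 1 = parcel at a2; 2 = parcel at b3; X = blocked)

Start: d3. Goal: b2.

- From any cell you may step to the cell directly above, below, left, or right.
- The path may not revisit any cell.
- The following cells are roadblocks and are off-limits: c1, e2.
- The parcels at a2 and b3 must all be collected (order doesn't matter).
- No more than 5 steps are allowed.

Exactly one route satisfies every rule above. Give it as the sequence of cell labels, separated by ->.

The 5-move cap with required stops at a2, b3 leaves no slack for detours.
Route from d3: left 3 to a3, up 1 to a2, right 1 to b2 — 5 moves in all.
Check: all required cells visited; 5 ≤ 5 moves.

d3 -> c3 -> b3 -> a3 -> a2 -> b2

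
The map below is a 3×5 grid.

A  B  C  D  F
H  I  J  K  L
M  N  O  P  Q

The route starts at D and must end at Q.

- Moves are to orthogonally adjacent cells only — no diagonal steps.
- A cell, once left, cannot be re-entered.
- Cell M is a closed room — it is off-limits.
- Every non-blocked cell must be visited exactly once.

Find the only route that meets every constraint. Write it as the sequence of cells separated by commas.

Need to visit all 14 open cells exactly once, starting at D and ending at Q.
Cell N has only two open neighbours (I and O), so the path must pass straight through it: one of those is the cell it's entered from and the other is where it exits.
Route from D: right to F, down to L, 2× left (reaching J), up to C, 2× left (reaching A), down to H, right to I, down to N, 3× right (reaching Q) — 13 moves in all.
Check: all 14 open cells covered.

D, F, L, K, J, C, B, A, H, I, N, O, P, Q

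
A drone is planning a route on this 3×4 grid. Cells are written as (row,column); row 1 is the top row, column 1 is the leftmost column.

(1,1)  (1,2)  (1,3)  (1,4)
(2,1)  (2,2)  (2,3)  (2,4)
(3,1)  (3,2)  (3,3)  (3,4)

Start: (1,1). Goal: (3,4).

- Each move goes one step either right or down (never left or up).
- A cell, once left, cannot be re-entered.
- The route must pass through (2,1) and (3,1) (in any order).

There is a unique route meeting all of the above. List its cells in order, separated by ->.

(1,1) -> (2,1) -> (3,1) -> (3,2) -> (3,3) -> (3,4)

Moves only go right or down, so the column and row indices never decrease.
Route from (1,1): 2× down (reaching (3,1)), 3× right (reaching (3,4)) — 5 moves in all.
Check: all required cells visited.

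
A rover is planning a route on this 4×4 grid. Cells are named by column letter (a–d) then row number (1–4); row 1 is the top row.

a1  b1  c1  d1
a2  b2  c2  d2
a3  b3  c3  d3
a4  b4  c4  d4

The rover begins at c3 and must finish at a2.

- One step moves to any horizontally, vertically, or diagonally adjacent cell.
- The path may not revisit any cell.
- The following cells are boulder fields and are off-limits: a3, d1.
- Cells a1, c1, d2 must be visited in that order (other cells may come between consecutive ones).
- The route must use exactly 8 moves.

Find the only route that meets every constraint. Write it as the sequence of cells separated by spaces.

The waypoints must appear in the order a1, c1, d2, with no cell reused.
Route from c3: up-left 2 to a1, right 2 to c1, down-right 1 to d2, left 1 to c2, down-left 1 to b3, up-left 1 to a2 — 8 moves in all.
Check: order respected (a1 at step 2, c1 at step 4, d2 at step 5); 8 moves as required.

c3 b2 a1 b1 c1 d2 c2 b3 a2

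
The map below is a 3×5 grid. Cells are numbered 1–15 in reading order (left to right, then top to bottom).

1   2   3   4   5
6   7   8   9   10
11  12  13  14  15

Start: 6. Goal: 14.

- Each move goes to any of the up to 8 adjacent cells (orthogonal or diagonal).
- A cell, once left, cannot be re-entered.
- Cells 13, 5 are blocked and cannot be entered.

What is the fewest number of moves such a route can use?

3

With diagonal moves allowed, the Chebyshev distance max(|Δrow|,|Δcol|) from 6 to 14 is 3, so at least 3 moves are needed.
A route of 3 moves achieves this: 6 → 2 → 8 → 14.
Since 3 matches the lower bound, it is optimal.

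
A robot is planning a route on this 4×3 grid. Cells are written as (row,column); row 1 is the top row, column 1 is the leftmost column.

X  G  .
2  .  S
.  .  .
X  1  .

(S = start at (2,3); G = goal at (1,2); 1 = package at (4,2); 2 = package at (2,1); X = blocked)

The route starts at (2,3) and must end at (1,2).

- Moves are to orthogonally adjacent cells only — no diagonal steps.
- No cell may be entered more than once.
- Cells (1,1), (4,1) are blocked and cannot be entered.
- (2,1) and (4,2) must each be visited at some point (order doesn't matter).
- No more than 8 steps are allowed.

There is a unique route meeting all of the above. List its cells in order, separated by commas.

The 8-move cap with required stops at (2,1), (4,2) leaves no slack for detours.
Route from (2,3): 2× down (reaching (4,3)), left to (4,2), up to (3,2), left to (3,1), up to (2,1), right to (2,2), up to (1,2) — 8 moves in all.
Check: all required cells visited; 8 ≤ 8 moves.

(2,3), (3,3), (4,3), (4,2), (3,2), (3,1), (2,1), (2,2), (1,2)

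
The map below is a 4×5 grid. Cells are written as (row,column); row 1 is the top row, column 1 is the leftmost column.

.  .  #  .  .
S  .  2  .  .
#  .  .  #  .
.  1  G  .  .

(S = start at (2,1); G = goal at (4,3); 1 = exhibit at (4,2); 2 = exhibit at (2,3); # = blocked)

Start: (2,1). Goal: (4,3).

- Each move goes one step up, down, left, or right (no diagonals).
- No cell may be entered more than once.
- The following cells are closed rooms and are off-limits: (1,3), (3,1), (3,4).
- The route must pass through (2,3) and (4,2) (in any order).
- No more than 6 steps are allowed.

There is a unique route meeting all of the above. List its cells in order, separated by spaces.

Any route must reach (2,3) and (4,2) and still end at (4,3) within 6 moves, so the order of the required stops is forced.
Route from (2,1): right 2 to (2,3), down 1 to (3,3), left 1 to (3,2), down 1 to (4,2), right 1 to (4,3) — 6 moves in all.
Check: all required cells visited; 6 ≤ 6 moves.

(2,1) (2,2) (2,3) (3,3) (3,2) (4,2) (4,3)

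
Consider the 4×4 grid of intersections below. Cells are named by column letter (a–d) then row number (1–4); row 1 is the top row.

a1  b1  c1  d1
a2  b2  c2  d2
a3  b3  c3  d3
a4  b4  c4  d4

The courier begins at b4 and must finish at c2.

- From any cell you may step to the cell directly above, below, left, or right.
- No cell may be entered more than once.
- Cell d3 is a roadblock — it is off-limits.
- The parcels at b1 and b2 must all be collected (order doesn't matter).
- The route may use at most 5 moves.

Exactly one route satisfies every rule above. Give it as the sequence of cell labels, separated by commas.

b4, b3, b2, b1, c1, c2

The budget equals the shortest possible length, so every move has to be on a shortest route through the required cells.
Route from b4: 3× up (reaching b1), right to c1, down to c2 — 5 moves in all.
Check: all required cells visited; 5 ≤ 5 moves.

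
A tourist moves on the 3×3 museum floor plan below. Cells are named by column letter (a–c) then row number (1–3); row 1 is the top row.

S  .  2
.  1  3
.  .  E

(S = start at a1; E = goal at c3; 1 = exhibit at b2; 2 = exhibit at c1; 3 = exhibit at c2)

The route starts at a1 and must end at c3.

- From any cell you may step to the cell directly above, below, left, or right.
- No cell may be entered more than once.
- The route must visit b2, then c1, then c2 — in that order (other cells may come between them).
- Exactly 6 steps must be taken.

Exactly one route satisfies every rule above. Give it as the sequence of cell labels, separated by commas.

The waypoints must appear in the order b2, c1, c2, with no cell reused.
Route from a1: down 1 to a2, right 1 to b2, up 1 to b1, right 1 to c1, down 2 to c3 — 6 moves in all.
Check: order respected (1 at step 2, 2 at step 4, 3 at step 5); 6 moves as required.

a1, a2, b2, b1, c1, c2, c3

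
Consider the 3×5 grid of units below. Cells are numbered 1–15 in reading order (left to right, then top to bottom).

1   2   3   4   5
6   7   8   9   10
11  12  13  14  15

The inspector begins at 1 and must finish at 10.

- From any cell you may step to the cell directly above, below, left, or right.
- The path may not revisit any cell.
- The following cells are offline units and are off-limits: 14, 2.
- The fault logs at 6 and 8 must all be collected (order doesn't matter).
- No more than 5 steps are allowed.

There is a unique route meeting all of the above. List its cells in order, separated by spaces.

1 6 7 8 9 10

Any route must reach 6 and 8 and still end at 10 within 5 moves, so the order of the required stops is forced.
Route from 1: down to 6, 4× right (reaching 10) — 5 moves in all.
Check: all required cells visited; 5 ≤ 5 moves.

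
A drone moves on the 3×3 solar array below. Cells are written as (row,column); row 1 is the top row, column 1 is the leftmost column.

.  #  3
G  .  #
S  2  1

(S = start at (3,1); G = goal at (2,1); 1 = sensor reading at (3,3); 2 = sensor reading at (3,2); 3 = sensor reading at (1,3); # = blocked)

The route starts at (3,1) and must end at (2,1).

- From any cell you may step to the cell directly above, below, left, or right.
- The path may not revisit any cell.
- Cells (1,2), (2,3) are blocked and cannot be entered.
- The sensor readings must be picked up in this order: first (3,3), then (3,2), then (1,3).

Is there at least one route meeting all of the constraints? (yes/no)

no

The blocked cells wall (1,3) off from (3,1) completely — no sequence of moves reaches it at all, so no route can satisfy the rules.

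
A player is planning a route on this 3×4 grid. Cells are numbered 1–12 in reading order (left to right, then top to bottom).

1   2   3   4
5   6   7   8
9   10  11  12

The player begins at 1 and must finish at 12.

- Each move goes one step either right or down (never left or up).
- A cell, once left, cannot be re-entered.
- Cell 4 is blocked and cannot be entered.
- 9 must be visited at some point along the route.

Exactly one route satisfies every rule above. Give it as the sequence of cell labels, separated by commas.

Moves only go right or down, so the column and row indices never decrease.
Route from 1: 2× down (reaching 9), 3× right (reaching 12) — 5 moves in all.
Check: all required cells visited.

1, 5, 9, 10, 11, 12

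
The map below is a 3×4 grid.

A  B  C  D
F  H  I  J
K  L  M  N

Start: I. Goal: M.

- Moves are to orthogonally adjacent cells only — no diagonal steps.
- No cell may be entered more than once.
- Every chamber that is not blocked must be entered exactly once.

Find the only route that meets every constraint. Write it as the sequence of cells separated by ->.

I -> H -> L -> K -> F -> A -> B -> C -> D -> J -> N -> M

Need to visit all 12 open cells exactly once, starting at I and ending at M.
Route from I: left to H, down to L, left to K, 2× up (reaching A), 3× right (reaching D), 2× down (reaching N), left to M — 11 moves in all.
Check: all 12 open cells covered.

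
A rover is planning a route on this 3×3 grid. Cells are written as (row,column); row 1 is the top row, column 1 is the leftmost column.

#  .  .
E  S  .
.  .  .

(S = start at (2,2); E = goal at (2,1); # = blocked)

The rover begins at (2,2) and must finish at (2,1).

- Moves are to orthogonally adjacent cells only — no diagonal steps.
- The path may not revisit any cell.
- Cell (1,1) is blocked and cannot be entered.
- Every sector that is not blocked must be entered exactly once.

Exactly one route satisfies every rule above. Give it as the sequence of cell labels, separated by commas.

Need to visit all 8 open cells exactly once, starting at (2,2) and ending at (2,1).
Cell (1,3) has only two open neighbours ((2,3) and (1,2)), so the path must pass straight through it: one of those is the cell it's entered from and the other is where it exits.
Route from (2,2): up 1 to (1,2), right 1 to (1,3), down 2 to (3,3), left 2 to (3,1), up 1 to (2,1) — 7 moves in all.
Check: all 8 open cells covered.

(2,2), (1,2), (1,3), (2,3), (3,3), (3,2), (3,1), (2,1)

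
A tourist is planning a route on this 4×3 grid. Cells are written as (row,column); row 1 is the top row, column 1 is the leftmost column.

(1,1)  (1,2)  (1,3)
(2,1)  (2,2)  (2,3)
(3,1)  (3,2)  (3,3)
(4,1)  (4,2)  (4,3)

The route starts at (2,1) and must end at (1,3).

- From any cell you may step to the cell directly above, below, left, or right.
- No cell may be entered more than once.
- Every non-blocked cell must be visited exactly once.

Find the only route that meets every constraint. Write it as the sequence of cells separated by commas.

(2,1), (1,1), (1,2), (2,2), (3,2), (3,1), (4,1), (4,2), (4,3), (3,3), (2,3), (1,3)

Need to visit all 12 open cells exactly once, starting at (2,1) and ending at (1,3).
Cell (4,1) has only two open neighbours ((3,1) and (4,2)), so the path must pass straight through it: one of those is the cell it's entered from and the other is where it exits.
Route from (2,1): up to (1,1), right to (1,2), 2× down (reaching (3,2)), left to (3,1), down to (4,1), 2× right (reaching (4,3)), 3× up (reaching (1,3)) — 11 moves in all.
Check: all 12 open cells covered.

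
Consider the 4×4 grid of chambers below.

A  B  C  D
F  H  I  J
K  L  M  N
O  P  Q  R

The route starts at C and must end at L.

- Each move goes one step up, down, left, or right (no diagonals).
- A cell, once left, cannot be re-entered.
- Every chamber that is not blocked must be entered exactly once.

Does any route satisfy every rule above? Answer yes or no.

yes

One route that works: C → D → J → N → R → Q → M → I → H → B → A → F → K → O → P → L.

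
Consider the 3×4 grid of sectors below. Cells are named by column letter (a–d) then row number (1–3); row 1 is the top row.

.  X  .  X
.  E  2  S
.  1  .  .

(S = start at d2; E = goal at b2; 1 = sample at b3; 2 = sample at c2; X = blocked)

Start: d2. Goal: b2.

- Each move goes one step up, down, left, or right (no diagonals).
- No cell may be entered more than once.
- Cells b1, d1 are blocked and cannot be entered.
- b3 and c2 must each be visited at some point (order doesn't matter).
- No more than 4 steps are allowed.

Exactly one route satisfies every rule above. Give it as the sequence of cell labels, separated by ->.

Any route must reach b3 and c2 and still end at b2 within 4 moves, so the order of the required stops is forced.
Route from d2: left to c2, down to c3, left to b3, up to b2 — 4 moves in all.
Check: all required cells visited; 4 ≤ 4 moves.

d2 -> c2 -> c3 -> b3 -> b2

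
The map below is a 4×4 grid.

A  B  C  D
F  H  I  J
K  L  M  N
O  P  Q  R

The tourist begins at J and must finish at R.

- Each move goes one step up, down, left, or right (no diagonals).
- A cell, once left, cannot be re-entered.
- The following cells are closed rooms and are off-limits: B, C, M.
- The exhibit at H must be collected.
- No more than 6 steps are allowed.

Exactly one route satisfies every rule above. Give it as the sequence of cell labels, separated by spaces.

J I H L P Q R

The budget equals the shortest possible length, so every move has to be on a shortest route through the required cells.
Route from J: 2× left (reaching H), 2× down (reaching P), 2× right (reaching R) — 6 moves in all.
Check: all required cells visited; 6 ≤ 6 moves.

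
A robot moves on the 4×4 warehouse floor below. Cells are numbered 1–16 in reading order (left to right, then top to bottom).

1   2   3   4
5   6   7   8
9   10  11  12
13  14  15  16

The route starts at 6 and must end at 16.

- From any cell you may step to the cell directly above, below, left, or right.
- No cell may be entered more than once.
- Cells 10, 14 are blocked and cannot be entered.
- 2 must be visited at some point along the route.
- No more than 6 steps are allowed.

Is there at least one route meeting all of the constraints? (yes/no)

One route that works: 6 → 2 → 3 → 7 → 11 → 15 → 16.

yes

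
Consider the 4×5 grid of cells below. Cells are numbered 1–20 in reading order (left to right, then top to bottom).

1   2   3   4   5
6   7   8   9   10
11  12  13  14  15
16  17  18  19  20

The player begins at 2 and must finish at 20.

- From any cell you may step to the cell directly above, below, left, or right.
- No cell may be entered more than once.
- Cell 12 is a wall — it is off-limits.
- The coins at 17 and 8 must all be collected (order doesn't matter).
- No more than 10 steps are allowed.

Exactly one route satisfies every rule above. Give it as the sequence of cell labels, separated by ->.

The 10-move cap with required stops at 17, 8 leaves no slack for detours.
Route from 2: right 1 to 3, down 1 to 8, left 2 to 6, down 2 to 16, right 4 to 20 — 10 moves in all.
Check: all required cells visited; 10 ≤ 10 moves.

2 -> 3 -> 8 -> 7 -> 6 -> 11 -> 16 -> 17 -> 18 -> 19 -> 20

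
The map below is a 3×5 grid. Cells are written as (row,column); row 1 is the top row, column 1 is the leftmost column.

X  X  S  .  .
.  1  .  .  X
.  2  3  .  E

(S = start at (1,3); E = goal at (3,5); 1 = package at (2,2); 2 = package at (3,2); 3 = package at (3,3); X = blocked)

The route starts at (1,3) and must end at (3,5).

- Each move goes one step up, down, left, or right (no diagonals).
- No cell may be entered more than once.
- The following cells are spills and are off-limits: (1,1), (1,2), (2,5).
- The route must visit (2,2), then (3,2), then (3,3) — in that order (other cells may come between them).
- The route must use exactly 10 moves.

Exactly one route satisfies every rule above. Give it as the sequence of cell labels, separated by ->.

(1,3) -> (1,4) -> (2,4) -> (2,3) -> (2,2) -> (2,1) -> (3,1) -> (3,2) -> (3,3) -> (3,4) -> (3,5)

The waypoints must appear in the order (2,2), (3,2), (3,3), with no cell reused.
Route from (1,3): right to (1,4), down to (2,4), 3× left (reaching (2,1)), down to (3,1), 4× right (reaching (3,5)) — 10 moves in all.
Check: order respected (1 at step 4, 2 at step 7, 3 at step 8); 10 moves as required.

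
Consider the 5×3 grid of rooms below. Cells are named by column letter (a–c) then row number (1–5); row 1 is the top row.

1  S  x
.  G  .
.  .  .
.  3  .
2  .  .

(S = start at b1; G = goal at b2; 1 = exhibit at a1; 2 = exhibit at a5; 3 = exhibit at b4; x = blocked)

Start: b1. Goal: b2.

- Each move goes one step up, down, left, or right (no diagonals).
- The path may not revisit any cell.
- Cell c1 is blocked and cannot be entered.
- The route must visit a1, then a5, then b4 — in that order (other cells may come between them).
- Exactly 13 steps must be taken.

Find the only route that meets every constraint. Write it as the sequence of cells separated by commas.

The waypoints must appear in the order a1, a5, b4, with no cell reused.
Route from b1: left 1 to a1, down 4 to a5, right 2 to c5, up 1 to c4, left 1 to b4, up 1 to b3, right 1 to c3, up 1 to c2, left 1 to b2 — 13 moves in all.
Check: order respected (1 at step 1, 2 at step 5, 3 at step 9); 13 moves as required.

b1, a1, a2, a3, a4, a5, b5, c5, c4, b4, b3, c3, c2, b2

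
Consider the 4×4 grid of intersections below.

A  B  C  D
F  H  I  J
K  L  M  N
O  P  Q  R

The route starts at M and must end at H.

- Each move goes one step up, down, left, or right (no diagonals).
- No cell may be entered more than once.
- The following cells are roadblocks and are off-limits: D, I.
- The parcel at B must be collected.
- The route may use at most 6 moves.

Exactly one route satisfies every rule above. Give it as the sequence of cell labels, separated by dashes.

The budget equals the shortest possible length, so every move has to be on a shortest route through the required cells.
Route from M: 2× left (reaching K), 2× up (reaching A), right to B, down to H — 6 moves in all.
Check: all required cells visited; 6 ≤ 6 moves.

M - L - K - F - A - B - H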